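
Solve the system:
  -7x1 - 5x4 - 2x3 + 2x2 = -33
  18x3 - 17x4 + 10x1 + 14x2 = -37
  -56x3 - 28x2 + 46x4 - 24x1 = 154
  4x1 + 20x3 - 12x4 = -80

infinitely many solutions

Row-reduce:
R1 ← R1 / (-7).
R2 ← R2 − 10·R1.
R3 ← R3 + 24·R1.
R4 ← R4 − 4·R1.
R2 ← R2 / (118/7).
R1 ← R1 + 2/7·R2.
R3 ← R3 + 244/7·R2.
R4 ← R4 − 8/7·R2.
R3 ← R3 / (-1052/59).
R1 ← R1 − 32/59·R3.
R2 ← R2 − 53/59·R3.
R4 ← R4 − 1052/59·R3.
Rank is 3 with 4 unknowns, leaving x4 free.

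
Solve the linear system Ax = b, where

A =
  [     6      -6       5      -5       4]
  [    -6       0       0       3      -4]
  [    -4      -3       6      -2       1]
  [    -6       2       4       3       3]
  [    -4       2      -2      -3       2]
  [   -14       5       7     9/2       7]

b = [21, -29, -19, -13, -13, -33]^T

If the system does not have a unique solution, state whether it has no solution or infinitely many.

no solution

Row-reduce:
R1 ← R1 / (6).
R2 ← R2 + 6·R1.
R3 ← R3 + 4·R1.
R4 ← R4 + 6·R1.
R5 ← R5 + 4·R1.
R6 ← R6 + 14·R1.
R2 ← R2 / (-6).
R1 ← R1 + 1·R2.
R3 ← R3 + 7·R2.
R4 ← R4 + 4·R2.
R5 ← R5 + 2·R2.
R6 ← R6 + 9·R2.
R3 ← R3 / (7/2).
R2 ← R2 + 5/6·R3.
R4 ← R4 − 17/3·R3.
R5 ← R5 + 1/3·R3.
R6 ← R6 − 67/6·R3.
R4 ← R4 / (88/21).
R1 ← R1 + 1/2·R4.
R2 ← R2 + 8/21·R4.
R3 ← R3 + 6/7·R4.
R5 ← R5 + 125/21·R4.
R6 ← R6 − 227/42·R4.
R5 ← R5 / (1723/264).
R1 ← R1 − 419/528·R5.
R2 ← R2 − 32/33·R5.
R3 ← R3 − 167/132·R5.
R4 ← R4 − 67/264·R5.
R6 ← R6 − 1723/528·R5.
Row 6 reduces to 0 = -1/2, a contradiction. The system is inconsistent.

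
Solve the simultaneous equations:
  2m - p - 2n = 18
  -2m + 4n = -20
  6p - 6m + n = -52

Row-reduce the augmented matrix:
R1 ← R1 / (2).
R2 ← R2 + 2·R1.
R3 ← R3 + 6·R1.
R2 ← R2 / (2).
R1 ← R1 + 1·R2.
R3 ← R3 + 5·R2.
R3 ← R3 / (1/2).
R1 ← R1 + 1·R3.
R2 ← R2 + 1/2·R3.
Reading off the reduced rows gives m = 2, n = -4, p = -6.

m = 2, n = -4, p = -6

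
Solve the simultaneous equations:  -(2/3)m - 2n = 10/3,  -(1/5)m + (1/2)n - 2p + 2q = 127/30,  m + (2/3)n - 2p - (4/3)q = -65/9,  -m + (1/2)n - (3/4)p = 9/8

m = -2, n = -1, p = 1/2, q = 8/3

Row-reduce the augmented matrix:
R1 ← R1 / (-2/3).
R2 ← R2 + 1/5·R1.
R3 ← R3 − 1·R1.
R4 ← R4 + 1·R1.
R2 ← R2 / (11/10).
R1 ← R1 − 3·R2.
R3 ← R3 + 7/3·R2.
R4 ← R4 − 7/2·R2.
R3 ← R3 / (-206/33).
R1 ← R1 − 60/11·R3.
R2 ← R2 + 20/11·R3.
R4 ← R4 − 247/44·R3.
R4 ← R4 / (-386/103).
R1 ← R1 + 300/103·R4.
R2 ← R2 − 100/103·R4.
R3 ← R3 + 48/103·R4.
Reading off the reduced rows gives m = -2, n = -1, p = 1/2, q = 8/3.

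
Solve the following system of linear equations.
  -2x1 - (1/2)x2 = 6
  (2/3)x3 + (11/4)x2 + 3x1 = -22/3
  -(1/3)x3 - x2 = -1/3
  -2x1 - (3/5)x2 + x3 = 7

no solution

Row-reduce:
R1 ← R1 / (-2).
R2 ← R2 − 3·R1.
R4 ← R4 + 2·R1.
R2 ← R2 / (2).
R1 ← R1 − 1/4·R2.
R3 ← R3 + 1·R2.
R4 ← R4 + 1/10·R2.
Swap R3 and R4.
R3 ← R3 / (31/30).
R1 ← R1 + 1/12·R3.
R2 ← R2 − 1/3·R3.
Row 4 reduces to 0 = 1/2, a contradiction. The system is inconsistent.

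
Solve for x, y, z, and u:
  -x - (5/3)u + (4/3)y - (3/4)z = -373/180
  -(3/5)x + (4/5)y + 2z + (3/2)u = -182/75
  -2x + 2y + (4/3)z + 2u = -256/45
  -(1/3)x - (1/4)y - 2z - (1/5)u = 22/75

Row-reduce the augmented matrix:
R1 ← R1 / (-1).
R2 ← R2 + 3/5·R1.
R3 ← R3 + 2·R1.
R4 ← R4 + 1/3·R1.
Swap R2 and R3.
R2 ← R2 / (-2/3).
R1 ← R1 + 4/3·R2.
R4 ← R4 + 25/36·R2.
R3 ← R3 / (49/20).
R1 ← R1 + 59/12·R3.
R2 ← R2 + 17/4·R3.
R4 ← R4 + 677/144·R3.
R4 ← R4 / (-7103/17640).
R1 ← R1 + 1171/294·R4.
R2 ← R2 + 359/98·R4.
R3 ← R3 − 50/49·R4.
Reading off the reduced rows gives x = -2/5, y = -8/3, z = 1/3, u = -4/5.

x = -2/5, y = -8/3, z = 1/3, u = -4/5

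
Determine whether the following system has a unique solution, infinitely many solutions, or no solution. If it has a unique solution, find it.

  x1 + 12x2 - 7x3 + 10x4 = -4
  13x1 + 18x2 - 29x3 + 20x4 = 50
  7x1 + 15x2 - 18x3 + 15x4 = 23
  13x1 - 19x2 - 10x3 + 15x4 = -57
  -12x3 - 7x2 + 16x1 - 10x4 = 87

x1 = -1, x2 = 1, x3 = -5, x4 = -5

Row-reduce the augmented matrix:
R2 ← R2 − 13·R1.
R3 ← R3 − 7·R1.
R4 ← R4 − 13·R1.
R5 ← R5 − 16·R1.
R2 ← R2 / (-138).
R1 ← R1 − 12·R2.
R3 ← R3 + 69·R2.
R4 ← R4 + 175·R2.
R5 ← R5 + 199·R2.
Swap R3 and R4.
R3 ← R3 / (164/69).
R1 ← R1 + 37/23·R3.
R2 ← R2 + 31/69·R3.
R5 ← R5 − 731/69·R3.
Swap R4 and R5.
R4 ← R4 / (-9885/82).
R1 ← R1 − 1395/82·R4.
R2 ← R2 − 445/82·R4.
R3 ← R3 − 845/82·R4.
R5 reduces to 0 = 0, so the extra equation is consistent.
Reading off the reduced rows gives x1 = -1, x2 = 1, x3 = -5, x4 = -5.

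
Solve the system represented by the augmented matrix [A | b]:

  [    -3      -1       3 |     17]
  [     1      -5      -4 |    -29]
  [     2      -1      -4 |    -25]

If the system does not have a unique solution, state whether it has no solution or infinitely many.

Row-reduce the augmented matrix:
R1 ← R1 / (-3).
R2 ← R2 − 1·R1.
R3 ← R3 − 2·R1.
R2 ← R2 / (-16/3).
R1 ← R1 − 1/3·R2.
R3 ← R3 + 5/3·R2.
R3 ← R3 / (-17/16).
R1 ← R1 + 19/16·R3.
R2 ← R2 − 9/16·R3.
Reading off the reduced rows gives x_1 = 0, x_2 = 1, x_3 = 6.

x_1 = 0, x_2 = 1, x_3 = 6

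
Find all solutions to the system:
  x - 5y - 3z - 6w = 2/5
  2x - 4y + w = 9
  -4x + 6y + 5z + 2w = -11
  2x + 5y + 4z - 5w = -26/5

x = 2, y = -1, z = 1/5, w = 1

Row-reduce the augmented matrix:
R2 ← R2 − 2·R1.
R3 ← R3 + 4·R1.
R4 ← R4 − 2·R1.
R2 ← R2 / (6).
R1 ← R1 + 5·R2.
R3 ← R3 + 14·R2.
R4 ← R4 − 15·R2.
R3 ← R3 / (7).
R1 ← R1 − 2·R3.
R2 ← R2 − 1·R3.
R4 ← R4 + 5·R3.
R4 ← R4 / (-821/42).
R1 ← R1 − 103/42·R4.
R2 ← R2 − 41/42·R4.
R3 ← R3 − 25/21·R4.
Reading off the reduced rows gives x = 2, y = -1, z = 1/5, w = 1.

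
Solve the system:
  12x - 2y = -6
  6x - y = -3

Row-reduce:
R1 ← R1 / (12).
R2 ← R2 − 6·R1.
Rank is 1 with 2 unknowns, leaving y free.

infinitely many solutions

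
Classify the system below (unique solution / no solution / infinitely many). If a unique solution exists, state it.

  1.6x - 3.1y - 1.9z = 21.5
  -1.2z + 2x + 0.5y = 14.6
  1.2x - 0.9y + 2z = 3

x = 6, y = -2, z = -3

Row-reduce the augmented matrix:
R1 ← R1 / (8/5).
R2 ← R2 − 2·R1.
R3 ← R3 − 6/5·R1.
R2 ← R2 / (35/8).
R1 ← R1 + 31/16·R2.
R3 ← R3 − 57/40·R2.
R3 ← R3 / (2662/875).
R1 ← R1 + 467/700·R3.
R2 ← R2 − 47/175·R3.
Reading off the reduced rows gives x = 6, y = -2, z = -3.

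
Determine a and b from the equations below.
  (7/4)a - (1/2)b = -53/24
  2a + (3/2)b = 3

Row-reduce the augmented matrix:
R1 ← R1 / (7/4).
R2 ← R2 − 2·R1.
R2 ← R2 / (29/14).
R1 ← R1 + 2/7·R2.
Reading off the reduced rows gives a = -1/2, b = 8/3.

a = -1/2, b = 8/3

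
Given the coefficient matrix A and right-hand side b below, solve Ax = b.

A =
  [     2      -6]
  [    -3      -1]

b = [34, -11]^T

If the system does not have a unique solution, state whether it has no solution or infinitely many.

x_1 = 5, x_2 = -4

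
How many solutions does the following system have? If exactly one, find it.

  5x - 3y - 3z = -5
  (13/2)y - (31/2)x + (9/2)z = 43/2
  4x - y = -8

no solution

Row-reduce:
R1 ← R1 / (5).
R2 ← R2 + 31/2·R1.
R3 ← R3 − 4·R1.
R2 ← R2 / (-14/5).
R1 ← R1 + 3/5·R2.
R3 ← R3 − 7/5·R2.
Row 3 reduces to 0 = -1, a contradiction. The system is inconsistent.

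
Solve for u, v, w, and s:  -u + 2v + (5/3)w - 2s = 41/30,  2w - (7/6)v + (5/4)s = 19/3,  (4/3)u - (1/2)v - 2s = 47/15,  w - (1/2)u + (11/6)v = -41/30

u = 2/5, v = -2, w = 5/2, s = -4/5

Row-reduce the augmented matrix:
R1 ← R1 / (-1).
R3 ← R3 − 4/3·R1.
R4 ← R4 + 1/2·R1.
R2 ← R2 / (-7/6).
R1 ← R1 + 2·R2.
R3 ← R3 − 13/6·R2.
R4 ← R4 − 5/6·R2.
R3 ← R3 / (374/63).
R1 ← R1 + 107/21·R3.
R2 ← R2 + 12/7·R3.
R4 ← R4 − 67/42·R3.
R4 ← R4 / (7549/2992).
R1 ← R1 + 3225/1496·R4.
R2 ← R2 + 327/187·R4.
R3 ← R3 + 591/1496·R4.
Reading off the reduced rows gives u = 2/5, v = -2, w = 5/2, s = -4/5.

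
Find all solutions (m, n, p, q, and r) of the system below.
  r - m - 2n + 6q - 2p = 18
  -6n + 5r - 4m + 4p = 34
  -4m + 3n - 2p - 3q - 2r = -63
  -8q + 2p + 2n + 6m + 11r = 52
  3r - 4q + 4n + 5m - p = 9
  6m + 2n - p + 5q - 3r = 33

Row-reduce the augmented matrix:
R1 ← R1 / (-1).
R2 ← R2 + 4·R1.
R3 ← R3 + 4·R1.
R4 ← R4 − 6·R1.
R5 ← R5 − 5·R1.
R6 ← R6 − 6·R1.
R2 ← R2 / (2).
R1 ← R1 − 2·R2.
R3 ← R3 − 11·R2.
R4 ← R4 + 10·R2.
R5 ← R5 + 6·R2.
R6 ← R6 + 10·R2.
R3 ← R3 / (-60).
R1 ← R1 + 10·R3.
R2 ← R2 − 6·R3.
R4 ← R4 − 50·R3.
R5 ← R5 − 25·R3.
R6 ← R6 − 47·R3.
R4 ← R4 / (-9/2).
R1 ← R1 − 1/2·R4.
R2 ← R2 + 3/2·R4.
R3 ← R3 + 7/4·R4.
R5 ← R5 + 9/4·R4.
R6 ← R6 − 13/4·R4.
Swap R5 and R6.
R5 ← R5 / (2149/270).
R1 ← R1 − 35/27·R5.
R2 ← R2 + 431/90·R5.
R3 ← R3 + 626/135·R5.
R4 ← R4 + 149/54·R5.
R6 reduces to 0 = 0, so the extra equation is consistent.
Reading off the reduced rows gives m = 6, n = -3, p = 5, q = 4, r = 4.

m = 6, n = -3, p = 5, q = 4, r = 4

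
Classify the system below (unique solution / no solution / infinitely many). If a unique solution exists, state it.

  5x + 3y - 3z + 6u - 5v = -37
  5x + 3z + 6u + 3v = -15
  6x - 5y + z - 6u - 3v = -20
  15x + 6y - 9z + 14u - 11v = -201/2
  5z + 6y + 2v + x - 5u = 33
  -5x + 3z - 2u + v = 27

Row-reduce:
R1 ← R1 / (5).
R2 ← R2 − 5·R1.
R3 ← R3 − 6·R1.
R4 ← R4 − 15·R1.
R5 ← R5 − 1·R1.
R6 ← R6 + 5·R1.
R2 ← R2 / (-3).
R1 ← R1 − 3/5·R2.
R3 ← R3 + 43/5·R2.
R4 ← R4 + 3·R2.
R5 ← R5 − 27/5·R2.
R6 ← R6 − 3·R2.
R3 ← R3 / (-63/5).
R1 ← R1 − 3/5·R3.
R2 ← R2 + 2·R3.
R4 ← R4 + 6·R3.
R5 ← R5 − 82/5·R3.
R6 ← R6 − 6·R3.
R4 ← R4 / (16/7).
R1 ← R1 − 4/7·R4.
R2 ← R2 − 44/21·R4.
R3 ← R3 − 22/21·R4.
R5 ← R5 + 491/21·R4.
R6 ← R6 + 16/7·R4.
R5 ← R5 / (10289/216).
R1 ← R1 + 31/18·R5.
R2 ← R2 + 245/54·R5.
R3 ← R3 + 101/108·R5.
R4 ← R4 − 173/72·R5.
Row 6 reduces to 0 = 1/2, a contradiction. The system is inconsistent.

no solution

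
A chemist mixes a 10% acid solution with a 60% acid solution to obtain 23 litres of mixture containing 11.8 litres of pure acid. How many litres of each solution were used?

litres of solution A: 4, litres of solution B: 19

Let a = litres of solution A, b = litres of solution B.
  a + b = 23
  (3/5)b + (1/10)a = 59/5
Row-reduce the augmented matrix:
R2 ← R2 − 1/10·R1.
R2 ← R2 / (1/2).
R1 ← R1 − 1·R2.
Reading off the reduced rows gives a = 4, b = 19.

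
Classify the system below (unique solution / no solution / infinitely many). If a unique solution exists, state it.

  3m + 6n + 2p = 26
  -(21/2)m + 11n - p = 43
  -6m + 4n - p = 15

Row-reduce:
R1 ← R1 / (3).
R2 ← R2 + 21/2·R1.
R3 ← R3 + 6·R1.
R2 ← R2 / (32).
R1 ← R1 − 2·R2.
R3 ← R3 − 16·R2.
Rank is 2 with 3 unknowns, leaving p free.

infinitely many solutions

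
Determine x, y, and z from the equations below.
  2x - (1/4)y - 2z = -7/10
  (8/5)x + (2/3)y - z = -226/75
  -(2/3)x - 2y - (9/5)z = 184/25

x = -9/5, y = -2, z = -6/5

Row-reduce the augmented matrix:
R1 ← R1 / (2).
R2 ← R2 − 8/5·R1.
R3 ← R3 + 2/3·R1.
R2 ← R2 / (13/15).
R1 ← R1 + 1/8·R2.
R3 ← R3 + 25/12·R2.
R3 ← R3 / (-799/780).
R1 ← R1 + 95/104·R3.
R2 ← R2 − 9/13·R3.
Reading off the reduced rows gives x = -9/5, y = -2, z = -6/5.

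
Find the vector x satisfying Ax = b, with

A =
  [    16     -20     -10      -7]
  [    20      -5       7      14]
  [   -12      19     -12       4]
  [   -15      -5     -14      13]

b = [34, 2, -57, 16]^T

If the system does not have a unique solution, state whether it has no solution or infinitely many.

Row-reduce the augmented matrix:
R1 ← R1 / (16).
R2 ← R2 − 20·R1.
R3 ← R3 + 12·R1.
R4 ← R4 + 15·R1.
R2 ← R2 / (20).
R1 ← R1 + 5/4·R2.
R3 ← R3 − 4·R2.
R4 ← R4 + 95/4·R2.
R3 ← R3 / (-117/5).
R1 ← R1 − 19/32·R3.
R2 ← R2 − 39/40·R3.
R4 ← R4 + 7/32·R3.
R4 ← R4 / (250903/7488).
R1 ← R1 − 6269/7488·R4.
R2 ← R2 − 43/48·R4.
R3 ← R3 − 29/117·R4.
Reading off the reduced rows gives x_1 = -1, x_2 = -3, x_3 = 1, x_4 = 0.

x_1 = -1, x_2 = -3, x_3 = 1, x_4 = 0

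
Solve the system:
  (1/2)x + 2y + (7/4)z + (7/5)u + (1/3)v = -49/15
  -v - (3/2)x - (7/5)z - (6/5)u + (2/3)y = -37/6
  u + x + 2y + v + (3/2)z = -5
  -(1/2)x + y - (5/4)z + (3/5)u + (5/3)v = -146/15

infinitely many solutions

Row-reduce:
R1 ← R1 / (1/2).
R2 ← R2 + 3/2·R1.
R3 ← R3 − 1·R1.
R4 ← R4 + 1/2·R1.
R2 ← R2 / (20/3).
R1 ← R1 − 4·R2.
R3 ← R3 + 2·R2.
R4 ← R4 − 3·R2.
R3 ← R3 / (-169/200).
R1 ← R1 − 119/100·R3.
R2 ← R2 − 231/400·R3.
R4 ← R4 + 493/400·R3.
R4 ← R4 / (3317/1690).
R1 ← R1 + 226/845·R4.
R2 ← R2 + 279/1690·R4.
R3 ← R3 − 180/169·R4.
Rank is 4 with 5 unknowns, leaving v free.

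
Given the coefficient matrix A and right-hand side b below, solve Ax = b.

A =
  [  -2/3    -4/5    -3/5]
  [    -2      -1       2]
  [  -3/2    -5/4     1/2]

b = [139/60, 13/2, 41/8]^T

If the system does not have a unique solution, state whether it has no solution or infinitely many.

Row-reduce the augmented matrix:
R1 ← R1 / (-2/3).
R2 ← R2 + 2·R1.
R3 ← R3 + 3/2·R1.
R2 ← R2 / (7/5).
R1 ← R1 − 6/5·R2.
R3 ← R3 − 11/20·R2.
R3 ← R3 / (5/14).
R1 ← R1 + 33/14·R3.
R2 ← R2 − 19/7·R3.
Reading off the reduced rows gives x_1 = -5/2, x_2 = -1, x_3 = 1/4.

x_1 = -5/2, x_2 = -1, x_3 = 1/4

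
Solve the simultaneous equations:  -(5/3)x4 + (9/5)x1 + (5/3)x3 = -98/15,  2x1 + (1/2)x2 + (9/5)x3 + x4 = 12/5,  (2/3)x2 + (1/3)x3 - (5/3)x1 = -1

Row-reduce:
R1 ← R1 / (9/5).
R2 ← R2 − 2·R1.
R3 ← R3 + 5/3·R1.
R2 ← R2 / (1/2).
R3 ← R3 − 2/3·R2.
R3 ← R3 / (788/405).
R1 ← R1 − 25/27·R3.
R2 ← R2 + 14/135·R3.
Rank is 3 with 4 unknowns, leaving x4 free.

infinitely many solutions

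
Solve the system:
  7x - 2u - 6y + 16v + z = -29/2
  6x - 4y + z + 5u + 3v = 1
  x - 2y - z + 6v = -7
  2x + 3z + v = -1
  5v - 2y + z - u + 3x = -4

Row-reduce:
R1 ← R1 / (7).
R2 ← R2 − 6·R1.
R3 ← R3 − 1·R1.
R4 ← R4 − 2·R1.
R5 ← R5 − 3·R1.
R2 ← R2 / (8/7).
R1 ← R1 + 6/7·R2.
R3 ← R3 + 8/7·R2.
R4 ← R4 − 12/7·R2.
R5 ← R5 − 4/7·R2.
R3 ← R3 / (-1).
R1 ← R1 − 1/4·R3.
R2 ← R2 − 1/8·R3.
R4 ← R4 − 5/2·R3.
R5 ← R5 − 1/2·R3.
R4 ← R4 / (8).
R1 ← R1 − 13/2·R4.
R2 ← R2 − 27/4·R4.
R3 ← R3 + 7·R4.
Row 5 reduces to 0 = -1/4, a contradiction. The system is inconsistent.

no solution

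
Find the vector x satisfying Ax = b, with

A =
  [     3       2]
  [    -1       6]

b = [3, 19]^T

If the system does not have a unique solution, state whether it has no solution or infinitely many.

From equation 2: x_1 = -19 + 6·x_2.
Substitute into equation 1 and solve: x_2 = 3.
Then x_1 = -1.

x_1 = -1, x_2 = 3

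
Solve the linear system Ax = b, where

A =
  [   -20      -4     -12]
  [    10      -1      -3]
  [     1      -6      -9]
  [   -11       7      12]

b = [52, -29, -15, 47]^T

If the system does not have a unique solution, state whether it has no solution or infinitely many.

no solution

Row-reduce:
R1 ← R1 / (-20).
R2 ← R2 − 10·R1.
R3 ← R3 − 1·R1.
R4 ← R4 + 11·R1.
R2 ← R2 / (-3).
R1 ← R1 − 1/5·R2.
R3 ← R3 + 31/5·R2.
R4 ← R4 − 46/5·R2.
R3 ← R3 / (9).
R2 ← R2 − 3·R3.
R4 ← R4 + 9·R3.
Row 4 reduces to 0 = 3, a contradiction. The system is inconsistent.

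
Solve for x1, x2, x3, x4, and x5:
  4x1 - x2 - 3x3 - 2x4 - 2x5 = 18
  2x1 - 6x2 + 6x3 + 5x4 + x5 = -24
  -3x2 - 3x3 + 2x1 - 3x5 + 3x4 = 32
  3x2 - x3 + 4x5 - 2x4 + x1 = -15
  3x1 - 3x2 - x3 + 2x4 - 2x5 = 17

x1 = 1, x2 = 2, x3 = -4, x4 = 3, x5 = -5

Row-reduce the augmented matrix:
R1 ← R1 / (4).
R2 ← R2 − 2·R1.
R3 ← R3 − 2·R1.
R4 ← R4 − 1·R1.
R5 ← R5 − 3·R1.
R2 ← R2 / (-11/2).
R1 ← R1 + 1/4·R2.
R3 ← R3 + 5/2·R2.
R4 ← R4 − 13/4·R2.
R5 ← R5 + 9/4·R2.
R3 ← R3 / (-54/11).
R1 ← R1 + 12/11·R3.
R2 ← R2 + 15/11·R3.
R4 ← R4 − 46/11·R3.
R5 ← R5 + 20/11·R3.
R4 ← R4 / (169/54).
R1 ← R1 + 19/18·R4.
R2 ← R2 + 13/9·R4.
R3 ← R3 + 7/27·R4.
R5 ← R5 − 31/54·R4.
R5 ← R5 / (-140/169).
R1 ← R1 − 192/169·R5.
R2 ← R2 − 25/13·R5.
R3 ← R3 − 145/169·R5.
R4 ← R4 − 173/169·R5.
Reading off the reduced rows gives x1 = 1, x2 = 2, x3 = -4, x4 = 3, x5 = -5.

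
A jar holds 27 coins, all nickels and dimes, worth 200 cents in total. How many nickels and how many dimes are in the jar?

nickels: 14, dimes: 13

Let n = nickels, d = dimes.
  n + d = 27
  5n + 10d = 200
From equation 1: n = 27 − d.
Substitute into equation 2 and solve: d = 13.
Then n = 14.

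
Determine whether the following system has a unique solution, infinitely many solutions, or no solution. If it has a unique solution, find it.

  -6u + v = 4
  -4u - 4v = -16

u = 0, v = 4

Row-reduce the augmented matrix:
R1 ← R1 / (-6).
R2 ← R2 + 4·R1.
R2 ← R2 / (-14/3).
R1 ← R1 + 1/6·R2.
Reading off the reduced rows gives u = 0, v = 4.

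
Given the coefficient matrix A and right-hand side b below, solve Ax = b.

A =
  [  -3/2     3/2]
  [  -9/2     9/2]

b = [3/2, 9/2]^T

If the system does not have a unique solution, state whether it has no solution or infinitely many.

Row-reduce:
R1 ← R1 / (-3/2).
R2 ← R2 + 9/2·R1.
Rank is 1 with 2 unknowns, leaving x_2 free.

infinitely many solutions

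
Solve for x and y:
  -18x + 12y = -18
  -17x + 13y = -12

x = 3, y = 3

Row-reduce the augmented matrix:
R1 ← R1 / (-18).
R2 ← R2 + 17·R1.
R2 ← R2 / (5/3).
R1 ← R1 + 2/3·R2.
Reading off the reduced rows gives x = 3, y = 3.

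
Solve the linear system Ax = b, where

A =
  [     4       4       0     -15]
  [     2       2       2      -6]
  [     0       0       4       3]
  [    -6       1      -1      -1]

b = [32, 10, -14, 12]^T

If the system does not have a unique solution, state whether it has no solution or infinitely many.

no solution

Row-reduce:
R1 ← R1 / (4).
R2 ← R2 − 2·R1.
R4 ← R4 + 6·R1.
Swap R2 and R4.
R2 ← R2 / (7).
R1 ← R1 − 1·R2.
R3 ← R3 / (4).
R1 ← R1 − 1/7·R3.
R2 ← R2 + 1/7·R3.
R4 ← R4 − 2·R3.
Row 4 reduces to 0 = 1, a contradiction. The system is inconsistent.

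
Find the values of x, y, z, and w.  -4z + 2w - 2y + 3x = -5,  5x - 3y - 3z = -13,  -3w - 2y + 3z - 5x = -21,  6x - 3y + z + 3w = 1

x = 1, y = 5, z = 1, w = 3

Row-reduce the augmented matrix:
R1 ← R1 / (3).
R2 ← R2 − 5·R1.
R3 ← R3 + 5·R1.
R4 ← R4 − 6·R1.
R2 ← R2 / (1/3).
R1 ← R1 + 2/3·R2.
R3 ← R3 + 16/3·R2.
R4 ← R4 − 1·R2.
R3 ← R3 / (55).
R1 ← R1 − 6·R3.
R2 ← R2 − 11·R3.
R4 ← R4 + 2·R3.
R4 ← R4 / (389/55).
R1 ← R1 + 12/55·R4.
R2 ← R2 − 3/5·R4.
R3 ← R3 + 53/55·R4.
Reading off the reduced rows gives x = 1, y = 5, z = 1, w = 3.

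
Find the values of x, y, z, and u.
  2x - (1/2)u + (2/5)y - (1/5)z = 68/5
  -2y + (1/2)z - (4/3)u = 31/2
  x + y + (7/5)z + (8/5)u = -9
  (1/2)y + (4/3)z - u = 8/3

Row-reduce the augmented matrix:
R1 ← R1 / (2).
R3 ← R3 − 1·R1.
R2 ← R2 / (-2).
R1 ← R1 − 1/5·R2.
R3 ← R3 − 4/5·R2.
R4 ← R4 − 1/2·R2.
R3 ← R3 / (17/10).
R1 ← R1 + 1/20·R3.
R2 ← R2 + 1/4·R3.
R4 ← R4 − 35/24·R3.
R4 ← R4 / (-6029/2448).
R1 ← R1 + 703/2040·R4.
R2 ← R2 − 117/136·R4.
R3 ← R3 − 79/102·R4.
Reading off the reduced rows gives x = 6, y = -4, z = -1, u = -6.

x = 6, y = -4, z = -1, u = -6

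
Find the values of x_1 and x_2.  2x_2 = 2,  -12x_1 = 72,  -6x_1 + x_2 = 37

x_1 = -6, x_2 = 1

Row-reduce the augmented matrix:
Swap R1 and R2.
R1 ← R1 / (-12).
R3 ← R3 + 6·R1.
R2 ← R2 / (2).
R3 ← R3 − 1·R2.
R3 reduces to 0 = 0, so the extra equation is consistent.
Reading off the reduced rows gives x_1 = -6, x_2 = 1.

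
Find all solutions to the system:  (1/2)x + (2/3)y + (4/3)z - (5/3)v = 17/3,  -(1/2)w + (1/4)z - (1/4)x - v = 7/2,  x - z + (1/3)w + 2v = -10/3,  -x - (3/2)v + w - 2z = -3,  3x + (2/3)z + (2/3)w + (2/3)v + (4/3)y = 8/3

no solution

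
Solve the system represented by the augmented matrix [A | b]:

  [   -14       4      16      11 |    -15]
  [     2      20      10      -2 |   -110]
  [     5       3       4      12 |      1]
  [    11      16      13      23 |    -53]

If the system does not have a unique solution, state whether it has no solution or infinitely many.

Row-reduce:
R1 ← R1 / (-14).
R2 ← R2 − 2·R1.
R3 ← R3 − 5·R1.
R4 ← R4 − 11·R1.
R2 ← R2 / (144/7).
R1 ← R1 + 2/7·R2.
R3 ← R3 − 31/7·R2.
R4 ← R4 − 134/7·R2.
R3 ← R3 / (509/72).
R1 ← R1 + 35/36·R3.
R2 ← R2 − 43/72·R3.
R4 ← R4 − 509/36·R3.
Rank is 3 with 4 unknowns, leaving x_4 free.

infinitely many solutions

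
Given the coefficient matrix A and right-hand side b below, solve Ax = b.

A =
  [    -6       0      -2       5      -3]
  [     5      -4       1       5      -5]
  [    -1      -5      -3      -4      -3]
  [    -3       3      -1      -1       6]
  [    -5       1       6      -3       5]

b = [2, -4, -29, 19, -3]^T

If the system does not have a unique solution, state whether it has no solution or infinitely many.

x_1 = 1, x_2 = 2, x_3 = -1, x_4 = 3, x_5 = 3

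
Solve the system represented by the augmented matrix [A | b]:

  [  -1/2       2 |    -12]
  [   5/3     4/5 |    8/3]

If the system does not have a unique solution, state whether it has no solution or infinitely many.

x_1 = 4, x_2 = -5

Row-reduce the augmented matrix:
R1 ← R1 / (-1/2).
R2 ← R2 − 5/3·R1.
R2 ← R2 / (112/15).
R1 ← R1 + 4·R2.
Reading off the reduced rows gives x_1 = 4, x_2 = -5.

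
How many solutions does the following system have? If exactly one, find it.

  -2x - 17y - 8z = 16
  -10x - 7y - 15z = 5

infinitely many solutions

Row-reduce:
R1 ← R1 / (-2).
R2 ← R2 + 10·R1.
R2 ← R2 / (78).
R1 ← R1 − 17/2·R2.
Rank is 2 with 3 unknowns, leaving z free.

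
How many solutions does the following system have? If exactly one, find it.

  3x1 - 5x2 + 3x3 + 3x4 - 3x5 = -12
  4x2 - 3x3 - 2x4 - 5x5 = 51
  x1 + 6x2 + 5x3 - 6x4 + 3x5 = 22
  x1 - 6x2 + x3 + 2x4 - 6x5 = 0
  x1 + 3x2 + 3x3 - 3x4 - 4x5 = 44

Row-reduce the augmented matrix:
R1 ← R1 / (3).
R3 ← R3 − 1·R1.
R4 ← R4 − 1·R1.
R5 ← R5 − 1·R1.
R2 ← R2 / (4).
R1 ← R1 + 5/3·R2.
R3 ← R3 − 23/3·R2.
R4 ← R4 + 13/3·R2.
R5 ← R5 − 14/3·R2.
R3 ← R3 / (39/4).
R1 ← R1 + 1/4·R3.
R2 ← R2 + 3/4·R3.
R4 ← R4 + 13/4·R3.
R5 ← R5 − 11/2·R3.
R4 ← R4 / (-20/9).
R1 ← R1 − 10/117·R4.
R2 ← R2 + 29/39·R4.
R3 ← R3 + 38/117·R4.
R5 ← R5 − 14/117·R4.
R5 ← R5 / (-669/130).
R1 ← R1 + 77/26·R5.
R2 ← R2 − 459/260·R5.
R3 ← R3 − 293/130·R5.
R4 ← R4 − 53/20·R5.
Reading off the reduced rows gives x1 = -1, x2 = 6, x3 = 1, x4 = 0, x5 = -6.

x1 = -1, x2 = 6, x3 = 1, x4 = 0, x5 = -6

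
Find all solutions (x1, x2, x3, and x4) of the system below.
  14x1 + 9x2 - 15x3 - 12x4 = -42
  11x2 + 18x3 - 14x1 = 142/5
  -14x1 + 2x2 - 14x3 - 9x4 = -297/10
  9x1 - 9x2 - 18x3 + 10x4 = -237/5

Row-reduce the augmented matrix:
R1 ← R1 / (14).
R2 ← R2 + 14·R1.
R3 ← R3 + 14·R1.
R4 ← R4 − 9·R1.
R2 ← R2 / (20).
R1 ← R1 − 9/14·R2.
R3 ← R3 − 11·R2.
R4 ← R4 + 207/14·R2.
R3 ← R3 / (-613/20).
R1 ← R1 + 327/280·R3.
R2 ← R2 − 3/20·R3.
R4 ← R4 + 1719/280·R3.
R4 ← R4 / (100643/8582).
R1 ← R1 − 663/8582·R4.
R2 ← R2 + 411/613·R4.
R3 ← R3 − 288/613·R4.
Reading off the reduced rows gives x1 = 0, x2 = -2, x3 = 14/5, x4 = -3/2.

x1 = 0, x2 = -2, x3 = 14/5, x4 = -3/2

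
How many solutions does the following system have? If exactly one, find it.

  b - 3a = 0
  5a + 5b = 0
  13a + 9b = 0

Row-reduce the augmented matrix:
R1 ← R1 / (-3).
R2 ← R2 − 5·R1.
R3 ← R3 − 13·R1.
R2 ← R2 / (20/3).
R1 ← R1 + 1/3·R2.
R3 ← R3 − 40/3·R2.
R3 reduces to 0 = 0, so the extra equation is consistent.
Reading off the reduced rows gives a = 0, b = 0.

a = 0, b = 0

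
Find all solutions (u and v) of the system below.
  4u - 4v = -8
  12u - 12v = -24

infinitely many solutions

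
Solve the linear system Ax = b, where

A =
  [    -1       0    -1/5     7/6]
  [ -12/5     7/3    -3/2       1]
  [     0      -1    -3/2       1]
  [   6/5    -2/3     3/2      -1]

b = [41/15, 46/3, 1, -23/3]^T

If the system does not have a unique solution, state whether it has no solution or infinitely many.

Row-reduce:
R1 ← R1 / (-1).
R2 ← R2 + 12/5·R1.
R4 ← R4 − 6/5·R1.
R2 ← R2 / (7/3).
R3 ← R3 + 1·R2.
R4 ← R4 + 2/3·R2.
R3 ← R3 / (-339/175).
R1 ← R1 − 1/5·R3.
R2 ← R2 + 153/350·R3.
R4 ← R4 − 339/350·R3.
Row 4 reduces to 0 = 1/2, a contradiction. The system is inconsistent.

no solution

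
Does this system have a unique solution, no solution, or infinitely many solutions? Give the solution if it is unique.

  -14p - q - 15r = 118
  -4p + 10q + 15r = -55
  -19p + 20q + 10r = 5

Row-reduce the augmented matrix:
R1 ← R1 / (-14).
R2 ← R2 + 4·R1.
R3 ← R3 + 19·R1.
R2 ← R2 / (72/7).
R1 ← R1 − 1/14·R2.
R3 ← R3 − 299/14·R2.
R3 ← R3 / (-155/16).
R1 ← R1 − 15/16·R3.
R2 ← R2 − 15/8·R3.
Reading off the reduced rows gives p = -5, q = -3, r = -3.

p = -5, q = -3, r = -3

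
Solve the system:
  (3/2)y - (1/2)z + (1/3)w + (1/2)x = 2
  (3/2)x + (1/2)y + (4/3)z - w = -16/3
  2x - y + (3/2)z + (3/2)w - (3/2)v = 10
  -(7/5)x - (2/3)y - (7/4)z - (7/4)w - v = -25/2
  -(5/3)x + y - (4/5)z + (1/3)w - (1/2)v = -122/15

Row-reduce the augmented matrix:
R1 ← R1 / (1/2).
R2 ← R2 − 3/2·R1.
R3 ← R3 − 2·R1.
R4 ← R4 + 7/5·R1.
R5 ← R5 + 5/3·R1.
R2 ← R2 / (-4).
R1 ← R1 − 3·R2.
R3 ← R3 + 7·R2.
R4 ← R4 − 53/15·R2.
R5 ← R5 − 6·R2.
R3 ← R3 / (-35/24).
R1 ← R1 − 9/8·R3.
R2 ← R2 + 17/24·R3.
R4 ← R4 + 233/360·R3.
R5 ← R5 − 107/60·R3.
R4 ← R4 / (-26527/6300).
R1 ← R1 − 419/210·R4.
R2 ← R2 + 269/210·R4.
R3 ← R3 + 88/35·R4.
R5 ← R5 − 4612/1575·R4.
R5 ← R5 / (-136177/53054).
R1 ← R1 + 69795/53054·R5.
R2 ← R2 − 44049/53054·R5.
R3 ← R3 − 32580/26527·R5.
R4 ← R4 − 2106/26527·R5.
Reading off the reduced rows gives x = 5, y = -3, z = -4, w = 6, v = 4.

x = 5, y = -3, z = -4, w = 6, v = 4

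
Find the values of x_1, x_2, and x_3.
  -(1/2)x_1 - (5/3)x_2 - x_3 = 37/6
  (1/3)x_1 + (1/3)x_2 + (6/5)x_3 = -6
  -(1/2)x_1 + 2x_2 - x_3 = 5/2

Row-reduce the augmented matrix:
R1 ← R1 / (-1/2).
R2 ← R2 − 1/3·R1.
R3 ← R3 + 1/2·R1.
R2 ← R2 / (-7/9).
R1 ← R1 − 10/3·R2.
R3 ← R3 − 11/3·R2.
R3 ← R3 / (88/35).
R1 ← R1 − 30/7·R3.
R2 ← R2 + 24/35·R3.
Reading off the reduced rows gives x_1 = 1, x_2 = -1, x_3 = -5.

x_1 = 1, x_2 = -1, x_3 = -5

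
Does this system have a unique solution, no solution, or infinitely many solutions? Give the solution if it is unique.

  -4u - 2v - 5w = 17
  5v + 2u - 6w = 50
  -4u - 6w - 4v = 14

u = 0, v = 4, w = -5

Row-reduce the augmented matrix:
R1 ← R1 / (-4).
R2 ← R2 − 2·R1.
R3 ← R3 + 4·R1.
R2 ← R2 / (4).
R1 ← R1 − 1/2·R2.
R3 ← R3 + 2·R2.
R3 ← R3 / (-21/4).
R1 ← R1 − 37/16·R3.
R2 ← R2 + 17/8·R3.
Reading off the reduced rows gives u = 0, v = 4, w = -5.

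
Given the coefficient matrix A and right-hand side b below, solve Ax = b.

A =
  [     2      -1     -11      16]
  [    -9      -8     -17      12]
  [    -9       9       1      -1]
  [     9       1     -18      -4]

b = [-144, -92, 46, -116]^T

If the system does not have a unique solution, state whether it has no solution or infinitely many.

Row-reduce the augmented matrix:
R1 ← R1 / (2).
R2 ← R2 + 9·R1.
R3 ← R3 + 9·R1.
R4 ← R4 − 9·R1.
R2 ← R2 / (-25/2).
R1 ← R1 + 1/2·R2.
R3 ← R3 − 9/2·R2.
R4 ← R4 − 11/2·R2.
R3 ← R3 / (-1811/25).
R1 ← R1 + 71/25·R3.
R2 ← R2 − 133/25·R3.
R4 ← R4 − 56/25·R3.
R4 ← R4 / (-65032/1811).
R1 ← R1 − 1215/1811·R4.
R2 ← R2 − 1295/1811·R4.
R3 ← R3 + 2531/1811·R4.
Reading off the reduced rows gives x_1 = -5, x_2 = -1, x_3 = 5, x_4 = -5.

x_1 = -5, x_2 = -1, x_3 = 5, x_4 = -5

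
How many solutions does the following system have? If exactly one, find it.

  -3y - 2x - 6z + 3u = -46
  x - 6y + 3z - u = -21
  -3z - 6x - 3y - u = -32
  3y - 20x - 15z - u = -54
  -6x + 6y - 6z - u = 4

x = -1, y = 6, z = 6, u = 2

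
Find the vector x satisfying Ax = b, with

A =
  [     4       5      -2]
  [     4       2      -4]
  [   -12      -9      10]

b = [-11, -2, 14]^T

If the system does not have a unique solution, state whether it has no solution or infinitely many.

no solution

Row-reduce:
R1 ← R1 / (4).
R2 ← R2 − 4·R1.
R3 ← R3 + 12·R1.
R2 ← R2 / (-3).
R1 ← R1 − 5/4·R2.
R3 ← R3 − 6·R2.
Row 3 reduces to 0 = -1, a contradiction. The system is inconsistent.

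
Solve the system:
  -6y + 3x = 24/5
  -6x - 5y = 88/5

x = -8/5, y = -8/5

Row-reduce the augmented matrix:
R1 ← R1 / (3).
R2 ← R2 + 6·R1.
R2 ← R2 / (-17).
R1 ← R1 + 2·R2.
Reading off the reduced rows gives x = -8/5, y = -8/5.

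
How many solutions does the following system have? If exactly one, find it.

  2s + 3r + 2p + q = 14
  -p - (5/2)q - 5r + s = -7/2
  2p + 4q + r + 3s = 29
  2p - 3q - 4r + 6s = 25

no solution

Row-reduce:
R1 ← R1 / (2).
R2 ← R2 + 1·R1.
R3 ← R3 − 2·R1.
R4 ← R4 − 2·R1.
R2 ← R2 / (-2).
R1 ← R1 − 1/2·R2.
R3 ← R3 − 3·R2.
R4 ← R4 + 4·R2.
R3 ← R3 / (-29/4).
R1 ← R1 − 5/8·R3.
R2 ← R2 − 7/4·R3.
Row 4 reduces to 0 = 4, a contradiction. The system is inconsistent.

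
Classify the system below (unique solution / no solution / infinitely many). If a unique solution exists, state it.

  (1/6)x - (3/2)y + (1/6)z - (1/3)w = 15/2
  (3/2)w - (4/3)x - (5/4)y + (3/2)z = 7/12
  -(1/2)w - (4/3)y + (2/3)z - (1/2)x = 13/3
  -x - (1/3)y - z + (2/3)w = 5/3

x = 2, y = -5, z = -2, w = 0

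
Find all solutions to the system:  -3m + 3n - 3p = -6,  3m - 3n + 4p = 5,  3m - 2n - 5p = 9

m = -2, n = -5, p = -1

Row-reduce the augmented matrix:
R1 ← R1 / (-3).
R2 ← R2 − 3·R1.
R3 ← R3 − 3·R1.
Swap R2 and R3.
R1 ← R1 + 1·R2.
R1 ← R1 + 7·R3.
R2 ← R2 + 8·R3.
Reading off the reduced rows gives m = -2, n = -5, p = -1.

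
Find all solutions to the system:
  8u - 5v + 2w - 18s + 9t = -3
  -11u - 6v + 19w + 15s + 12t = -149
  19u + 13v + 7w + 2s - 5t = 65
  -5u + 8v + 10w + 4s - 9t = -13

Row-reduce:
R1 ← R1 / (8).
R2 ← R2 + 11·R1.
R3 ← R3 − 19·R1.
R4 ← R4 + 5·R1.
R2 ← R2 / (-103/8).
R1 ← R1 + 5/8·R2.
R3 ← R3 − 199/8·R2.
R4 ← R4 − 39/8·R2.
R3 ← R3 / (4560/103).
R1 ← R1 + 83/103·R3.
R2 ← R2 + 174/103·R3.
R4 ← R4 − 2007/103·R3.
R4 ← R4 / (-33967/1520).
R1 ← R1 + 5951/4560·R4.
R2 ← R2 − 1327/760·R4.
R3 ← R3 − 2669/4560·R4.
Rank is 4 with 5 unknowns, leaving t free.

infinitely many solutions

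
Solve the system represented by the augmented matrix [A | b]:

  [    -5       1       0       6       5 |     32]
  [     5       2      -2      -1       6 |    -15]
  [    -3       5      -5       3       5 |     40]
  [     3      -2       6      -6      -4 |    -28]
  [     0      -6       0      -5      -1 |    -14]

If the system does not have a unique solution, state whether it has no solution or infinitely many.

Row-reduce the augmented matrix:
R1 ← R1 / (-5).
R2 ← R2 − 5·R1.
R3 ← R3 + 3·R1.
R4 ← R4 − 3·R1.
R2 ← R2 / (3).
R1 ← R1 + 1/5·R2.
R3 ← R3 − 22/5·R2.
R4 ← R4 + 7/5·R2.
R5 ← R5 + 6·R2.
R3 ← R3 / (-31/15).
R1 ← R1 + 2/15·R3.
R2 ← R2 + 2/3·R3.
R4 ← R4 − 76/15·R3.
R5 ← R5 + 4·R3.
R4 ← R4 / (-605/31).
R1 ← R1 + 11/31·R4.
R2 ← R2 − 131/31·R4.
R3 ← R3 − 119/31·R4.
R5 ← R5 − 631/31·R4.
R5 ← R5 / (909/55).
R1 ← R1 − 6/5·R5.
R2 ← R2 − 89/55·R5.
R3 ← R3 − 46/55·R5.
R4 ← R4 − 86/55·R5.
Reading off the reduced rows gives x_1 = -6, x_2 = 3, x_3 = -1, x_4 = -1, x_5 = 1.

x_1 = -6, x_2 = 3, x_3 = -1, x_4 = -1, x_5 = 1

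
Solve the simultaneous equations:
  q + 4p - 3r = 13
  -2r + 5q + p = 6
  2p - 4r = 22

Row-reduce the augmented matrix:
R1 ← R1 / (4).
R2 ← R2 − 1·R1.
R3 ← R3 − 2·R1.
R2 ← R2 / (19/4).
R1 ← R1 − 1/4·R2.
R3 ← R3 + 1/2·R2.
R3 ← R3 / (-50/19).
R1 ← R1 + 13/19·R3.
R2 ← R2 + 5/19·R3.
Reading off the reduced rows gives p = -1, q = -1, r = -6.

p = -1, q = -1, r = -6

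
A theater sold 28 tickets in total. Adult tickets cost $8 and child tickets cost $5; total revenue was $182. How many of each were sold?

Let a = adult tickets, c = child tickets.
  a + c = 28
  8a + 5c = 182
From equation 1: a = 28 − c.
Substitute into equation 2 and solve: c = 14.
Then a = 14.

adult tickets: 14, child tickets: 14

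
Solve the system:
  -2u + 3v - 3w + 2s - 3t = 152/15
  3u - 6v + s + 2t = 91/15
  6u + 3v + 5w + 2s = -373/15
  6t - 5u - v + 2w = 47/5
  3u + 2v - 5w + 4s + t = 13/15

u = -3, v = -12/5, w = -1, s = 8/3, t = -1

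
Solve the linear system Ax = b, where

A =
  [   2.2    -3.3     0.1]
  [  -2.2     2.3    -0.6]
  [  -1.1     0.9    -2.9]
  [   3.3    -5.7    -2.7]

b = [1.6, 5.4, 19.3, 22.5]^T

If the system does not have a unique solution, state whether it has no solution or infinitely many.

x_1 = -5, x_2 = -4, x_3 = -6

Row-reduce the augmented matrix:
R1 ← R1 / (11/5).
R2 ← R2 + 11/5·R1.
R3 ← R3 + 11/10·R1.
R4 ← R4 − 33/10·R1.
R2 ← R2 / (-1).
R1 ← R1 + 3/2·R2.
R3 ← R3 + 3/4·R2.
R4 ← R4 + 3/4·R2.
R3 ← R3 / (-99/40).
R1 ← R1 − 35/44·R3.
R2 ← R2 − 1/2·R3.
R4 ← R4 + 99/40·R3.
R4 reduces to 0 = 0, so the extra equation is consistent.
Reading off the reduced rows gives x_1 = -5, x_2 = -4, x_3 = -6.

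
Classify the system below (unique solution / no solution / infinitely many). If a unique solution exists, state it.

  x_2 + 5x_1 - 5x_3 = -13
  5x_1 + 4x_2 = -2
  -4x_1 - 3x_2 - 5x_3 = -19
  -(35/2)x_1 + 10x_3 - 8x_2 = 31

no solution

Row-reduce:
R1 ← R1 / (5).
R2 ← R2 − 5·R1.
R3 ← R3 + 4·R1.
R4 ← R4 + 35/2·R1.
R2 ← R2 / (3).
R1 ← R1 − 1/5·R2.
R3 ← R3 + 11/5·R2.
R4 ← R4 + 9/2·R2.
R3 ← R3 / (-16/3).
R1 ← R1 + 4/3·R3.
R2 ← R2 − 5/3·R3.
Row 4 reduces to 0 = 2, a contradiction. The system is inconsistent.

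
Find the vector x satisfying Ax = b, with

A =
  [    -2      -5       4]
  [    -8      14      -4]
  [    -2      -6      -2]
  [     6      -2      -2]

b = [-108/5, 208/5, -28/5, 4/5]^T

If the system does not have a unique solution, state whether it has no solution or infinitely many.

x_1 = -1/5, x_2 = 2, x_3 = -3

Row-reduce the augmented matrix:
R1 ← R1 / (-2).
R2 ← R2 + 8·R1.
R3 ← R3 + 2·R1.
R4 ← R4 − 6·R1.
R2 ← R2 / (34).
R1 ← R1 − 5/2·R2.
R3 ← R3 + 1·R2.
R4 ← R4 + 17·R2.
R3 ← R3 / (-112/17).
R1 ← R1 + 9/17·R3.
R2 ← R2 + 10/17·R3.
R4 reduces to 0 = 0, so the extra equation is consistent.
Reading off the reduced rows gives x_1 = -1/5, x_2 = 2, x_3 = -3.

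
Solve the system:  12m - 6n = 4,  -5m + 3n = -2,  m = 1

Row-reduce:
R1 ← R1 / (12).
R2 ← R2 + 5·R1.
R3 ← R3 − 1·R1.
R2 ← R2 / (1/2).
R1 ← R1 + 1/2·R2.
R3 ← R3 − 1/2·R2.
Row 3 reduces to 0 = 1, a contradiction. The system is inconsistent.

no solution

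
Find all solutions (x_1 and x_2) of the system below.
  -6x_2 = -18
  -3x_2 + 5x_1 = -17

Row-reduce the augmented matrix:
Swap R1 and R2.
R1 ← R1 / (5).
R2 ← R2 / (-6).
R1 ← R1 + 3/5·R2.
Reading off the reduced rows gives x_1 = -8/5, x_2 = 3.

x_1 = -8/5, x_2 = 3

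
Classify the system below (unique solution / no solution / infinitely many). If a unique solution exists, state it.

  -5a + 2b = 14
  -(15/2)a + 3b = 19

no solution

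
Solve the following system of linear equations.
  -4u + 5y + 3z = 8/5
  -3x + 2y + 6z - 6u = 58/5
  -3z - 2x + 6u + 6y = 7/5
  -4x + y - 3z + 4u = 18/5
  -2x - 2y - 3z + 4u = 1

Row-reduce the augmented matrix:
Swap R1 and R2.
R1 ← R1 / (-3).
R3 ← R3 + 2·R1.
R4 ← R4 + 4·R1.
R5 ← R5 + 2·R1.
R2 ← R2 / (5).
R1 ← R1 + 2/3·R2.
R3 ← R3 − 14/3·R2.
R4 ← R4 + 5/3·R2.
R5 ← R5 + 10/3·R2.
R3 ← R3 / (-49/5).
R1 ← R1 + 8/5·R3.
R2 ← R2 − 3/5·R3.
R4 ← R4 + 10·R3.
R5 ← R5 + 5·R3.
R4 ← R4 / (-164/49).
R1 ← R1 + 38/49·R4.
R2 ← R2 − 2/49·R4.
R3 ← R3 + 206/147·R4.
R5 ← R5 + 82/49·R4.
R5 reduces to 0 = 0, so the extra equation is consistent.
Reading off the reduced rows gives x = -8/5, y = -1/5, z = 11/5, u = 1.

x = -8/5, y = -1/5, z = 11/5, u = 1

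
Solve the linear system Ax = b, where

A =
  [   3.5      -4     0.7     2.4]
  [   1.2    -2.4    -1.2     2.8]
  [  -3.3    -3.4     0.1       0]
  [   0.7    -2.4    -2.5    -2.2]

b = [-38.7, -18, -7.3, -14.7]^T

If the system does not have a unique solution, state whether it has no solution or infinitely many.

x_1 = -4, x_2 = 6, x_3 = -1, x_4 = 0

Row-reduce the augmented matrix:
R1 ← R1 / (7/2).
R2 ← R2 − 6/5·R1.
R3 ← R3 + 33/10·R1.
R4 ← R4 − 7/10·R1.
R2 ← R2 / (-36/35).
R1 ← R1 + 8/7·R2.
R3 ← R3 + 251/35·R2.
R4 ← R4 + 8/5·R2.
R3 ← R3 / (54/5).
R1 ← R1 − 9/5·R3.
R2 ← R2 − 7/5·R3.
R4 ← R4 + 2/5·R3.
R4 ← R4 / (-15023/2430).
R1 ← R1 − 221/540·R4.
R2 ← R2 + 2083/4860·R4.
R3 ← R3 + 1037/972·R4.
Reading off the reduced rows gives x_1 = -4, x_2 = 6, x_3 = -1, x_4 = 0.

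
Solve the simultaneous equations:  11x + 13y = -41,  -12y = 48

x = 1, y = -4

Row-reduce the augmented matrix:
R1 ← R1 / (11).
R2 ← R2 / (-12).
R1 ← R1 − 13/11·R2.
Reading off the reduced rows gives x = 1, y = -4.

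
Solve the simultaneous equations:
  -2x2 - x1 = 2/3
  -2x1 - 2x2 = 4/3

x1 = -2/3, x2 = 0

From equation 1: x1 = -2/3 − 2·x2.
Substitute into equation 2 and solve: x2 = 0.
Then x1 = -2/3.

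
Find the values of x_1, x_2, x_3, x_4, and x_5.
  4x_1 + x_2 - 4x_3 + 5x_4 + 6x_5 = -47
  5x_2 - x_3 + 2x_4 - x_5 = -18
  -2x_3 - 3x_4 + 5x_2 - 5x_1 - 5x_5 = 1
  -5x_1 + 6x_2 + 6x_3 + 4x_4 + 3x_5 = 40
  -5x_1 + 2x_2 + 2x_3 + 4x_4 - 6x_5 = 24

Row-reduce the augmented matrix:
R1 ← R1 / (4).
R3 ← R3 + 5·R1.
R4 ← R4 + 5·R1.
R5 ← R5 + 5·R1.
R2 ← R2 / (5).
R1 ← R1 − 1/4·R2.
R3 ← R3 − 25/4·R2.
R4 ← R4 − 29/4·R2.
R5 ← R5 − 13/4·R2.
R3 ← R3 / (-23/4).
R1 ← R1 + 19/20·R3.
R2 ← R2 + 1/5·R3.
R4 ← R4 − 49/20·R3.
R5 ← R5 + 47/20·R3.
R4 ← R4 / (882/115).
R1 ← R1 − 118/115·R4.
R2 ← R2 − 43/115·R4.
R3 ← R3 + 3/23·R4.
R5 ← R5 − 994/115·R4.
R5 ← R5 / (-923/63).
R1 ← R1 + 389/441·R5.
R2 ← R2 + 437/441·R5.
R3 ← R3 + 62/147·R5.
R4 ← R4 − 779/441·R5.
Reading off the reduced rows gives x_1 = -4, x_2 = -2, x_3 = 6, x_4 = -1, x_5 = 0.

x_1 = -4, x_2 = -2, x_3 = 6, x_4 = -1, x_5 = 0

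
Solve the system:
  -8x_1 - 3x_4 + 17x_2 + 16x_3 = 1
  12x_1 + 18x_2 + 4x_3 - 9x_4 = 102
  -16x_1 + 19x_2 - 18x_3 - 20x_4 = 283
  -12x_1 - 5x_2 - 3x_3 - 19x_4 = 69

Row-reduce the augmented matrix:
R1 ← R1 / (-8).
R2 ← R2 − 12·R1.
R3 ← R3 + 16·R1.
R4 ← R4 + 12·R1.
R2 ← R2 / (87/2).
R1 ← R1 + 17/8·R2.
R3 ← R3 + 15·R2.
R4 ← R4 + 61/2·R2.
R3 ← R3 / (-1170/29).
R1 ← R1 + 55/87·R3.
R2 ← R2 − 56/87·R3.
R4 ← R4 + 641/87·R3.
R4 ← R4 / (-72161/3510).
R1 ← R1 − 11/1404·R4.
R2 ← R2 + 1067/1755·R4.
R3 ← R3 − 541/1170·R4.
Reading off the reduced rows gives x_1 = 0, x_2 = 5, x_3 = -6, x_4 = -4.

x_1 = 0, x_2 = 5, x_3 = -6, x_4 = -4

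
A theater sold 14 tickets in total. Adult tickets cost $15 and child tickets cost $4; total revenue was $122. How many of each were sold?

Let a = adult tickets, c = child tickets.
  c + a = 14
  15a + 4c = 122
Row-reduce the augmented matrix:
R2 ← R2 − 15·R1.
R2 ← R2 / (-11).
R1 ← R1 − 1·R2.
Reading off the reduced rows gives a = 6, c = 8.

adult tickets: 6, child tickets: 8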